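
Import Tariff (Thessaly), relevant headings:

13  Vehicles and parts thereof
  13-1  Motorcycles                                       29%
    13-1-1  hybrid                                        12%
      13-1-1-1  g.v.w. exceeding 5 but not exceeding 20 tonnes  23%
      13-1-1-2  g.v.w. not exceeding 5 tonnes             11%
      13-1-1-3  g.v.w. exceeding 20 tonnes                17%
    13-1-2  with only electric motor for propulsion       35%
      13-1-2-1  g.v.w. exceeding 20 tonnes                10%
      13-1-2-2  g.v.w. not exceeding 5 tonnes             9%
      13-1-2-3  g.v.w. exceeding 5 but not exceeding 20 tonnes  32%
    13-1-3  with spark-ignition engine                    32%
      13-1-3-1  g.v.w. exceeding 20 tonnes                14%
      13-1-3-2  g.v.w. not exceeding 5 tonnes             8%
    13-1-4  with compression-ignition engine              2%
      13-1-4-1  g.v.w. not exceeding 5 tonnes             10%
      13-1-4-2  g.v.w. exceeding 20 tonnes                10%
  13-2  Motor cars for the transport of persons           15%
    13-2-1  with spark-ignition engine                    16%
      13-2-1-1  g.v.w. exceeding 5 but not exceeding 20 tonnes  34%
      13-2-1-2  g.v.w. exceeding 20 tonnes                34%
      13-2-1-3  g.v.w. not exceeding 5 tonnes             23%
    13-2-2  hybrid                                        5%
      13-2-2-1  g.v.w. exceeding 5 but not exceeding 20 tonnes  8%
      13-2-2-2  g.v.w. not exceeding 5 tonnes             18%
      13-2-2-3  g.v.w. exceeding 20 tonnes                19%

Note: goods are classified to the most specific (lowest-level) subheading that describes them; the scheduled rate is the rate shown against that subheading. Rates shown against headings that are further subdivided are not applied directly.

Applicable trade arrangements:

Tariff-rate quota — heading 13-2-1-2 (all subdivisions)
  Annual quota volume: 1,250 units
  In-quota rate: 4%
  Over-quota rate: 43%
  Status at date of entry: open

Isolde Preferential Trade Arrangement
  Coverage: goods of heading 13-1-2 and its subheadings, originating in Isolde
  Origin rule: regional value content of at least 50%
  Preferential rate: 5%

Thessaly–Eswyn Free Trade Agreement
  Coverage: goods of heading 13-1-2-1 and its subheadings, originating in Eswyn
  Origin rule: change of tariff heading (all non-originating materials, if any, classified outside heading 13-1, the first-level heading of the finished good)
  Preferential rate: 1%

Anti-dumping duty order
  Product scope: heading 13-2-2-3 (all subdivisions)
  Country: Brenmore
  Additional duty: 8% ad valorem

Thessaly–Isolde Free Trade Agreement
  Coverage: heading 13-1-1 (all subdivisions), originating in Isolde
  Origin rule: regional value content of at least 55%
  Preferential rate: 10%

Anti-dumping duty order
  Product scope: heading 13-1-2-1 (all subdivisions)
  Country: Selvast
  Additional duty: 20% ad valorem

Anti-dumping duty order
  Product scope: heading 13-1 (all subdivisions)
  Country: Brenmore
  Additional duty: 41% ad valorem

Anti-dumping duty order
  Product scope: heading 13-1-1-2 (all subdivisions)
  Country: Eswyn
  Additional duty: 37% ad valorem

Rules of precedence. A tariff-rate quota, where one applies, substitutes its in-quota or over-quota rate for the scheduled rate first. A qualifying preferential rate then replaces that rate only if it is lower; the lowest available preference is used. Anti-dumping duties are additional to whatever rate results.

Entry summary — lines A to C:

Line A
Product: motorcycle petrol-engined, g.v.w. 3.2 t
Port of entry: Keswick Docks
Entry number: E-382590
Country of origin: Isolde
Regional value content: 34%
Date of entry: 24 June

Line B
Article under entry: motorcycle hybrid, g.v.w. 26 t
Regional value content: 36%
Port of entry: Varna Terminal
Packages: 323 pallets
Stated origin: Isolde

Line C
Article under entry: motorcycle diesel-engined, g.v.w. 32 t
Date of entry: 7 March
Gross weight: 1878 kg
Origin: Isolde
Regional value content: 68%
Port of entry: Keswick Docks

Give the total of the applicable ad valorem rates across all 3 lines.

Line A: motorcycle → 13-1; petrol-engined → 13-1-3; g.v.w. 3.2 t → 13-1-3-2. Scheduled 8%. Isolde agreement on 13-1-2: 13-1-3-2 not covered; Isolde agreement on 13-1-1: 13-1-3-2 not covered. → 8%.
Line B: motorcycle → 13-1; hybrid → 13-1-1; g.v.w. 26 t → 13-1-1-3. Scheduled 17%. Isolde agreement on 13-1-2: 13-1-1-3 not covered; Isolde agreement on 13-1-1: RVC < 55%. → 17%.
Line C: motorcycle → 13-1; diesel-engined → 13-1-4; g.v.w. 32 t → 13-1-4-2. Scheduled 10%. Isolde agreement on 13-1-2: 13-1-4-2 not covered; Isolde agreement on 13-1-1: 13-1-4-2 not covered. → 10%.
Sum: 8% + 17% + 10% = 35%.

35%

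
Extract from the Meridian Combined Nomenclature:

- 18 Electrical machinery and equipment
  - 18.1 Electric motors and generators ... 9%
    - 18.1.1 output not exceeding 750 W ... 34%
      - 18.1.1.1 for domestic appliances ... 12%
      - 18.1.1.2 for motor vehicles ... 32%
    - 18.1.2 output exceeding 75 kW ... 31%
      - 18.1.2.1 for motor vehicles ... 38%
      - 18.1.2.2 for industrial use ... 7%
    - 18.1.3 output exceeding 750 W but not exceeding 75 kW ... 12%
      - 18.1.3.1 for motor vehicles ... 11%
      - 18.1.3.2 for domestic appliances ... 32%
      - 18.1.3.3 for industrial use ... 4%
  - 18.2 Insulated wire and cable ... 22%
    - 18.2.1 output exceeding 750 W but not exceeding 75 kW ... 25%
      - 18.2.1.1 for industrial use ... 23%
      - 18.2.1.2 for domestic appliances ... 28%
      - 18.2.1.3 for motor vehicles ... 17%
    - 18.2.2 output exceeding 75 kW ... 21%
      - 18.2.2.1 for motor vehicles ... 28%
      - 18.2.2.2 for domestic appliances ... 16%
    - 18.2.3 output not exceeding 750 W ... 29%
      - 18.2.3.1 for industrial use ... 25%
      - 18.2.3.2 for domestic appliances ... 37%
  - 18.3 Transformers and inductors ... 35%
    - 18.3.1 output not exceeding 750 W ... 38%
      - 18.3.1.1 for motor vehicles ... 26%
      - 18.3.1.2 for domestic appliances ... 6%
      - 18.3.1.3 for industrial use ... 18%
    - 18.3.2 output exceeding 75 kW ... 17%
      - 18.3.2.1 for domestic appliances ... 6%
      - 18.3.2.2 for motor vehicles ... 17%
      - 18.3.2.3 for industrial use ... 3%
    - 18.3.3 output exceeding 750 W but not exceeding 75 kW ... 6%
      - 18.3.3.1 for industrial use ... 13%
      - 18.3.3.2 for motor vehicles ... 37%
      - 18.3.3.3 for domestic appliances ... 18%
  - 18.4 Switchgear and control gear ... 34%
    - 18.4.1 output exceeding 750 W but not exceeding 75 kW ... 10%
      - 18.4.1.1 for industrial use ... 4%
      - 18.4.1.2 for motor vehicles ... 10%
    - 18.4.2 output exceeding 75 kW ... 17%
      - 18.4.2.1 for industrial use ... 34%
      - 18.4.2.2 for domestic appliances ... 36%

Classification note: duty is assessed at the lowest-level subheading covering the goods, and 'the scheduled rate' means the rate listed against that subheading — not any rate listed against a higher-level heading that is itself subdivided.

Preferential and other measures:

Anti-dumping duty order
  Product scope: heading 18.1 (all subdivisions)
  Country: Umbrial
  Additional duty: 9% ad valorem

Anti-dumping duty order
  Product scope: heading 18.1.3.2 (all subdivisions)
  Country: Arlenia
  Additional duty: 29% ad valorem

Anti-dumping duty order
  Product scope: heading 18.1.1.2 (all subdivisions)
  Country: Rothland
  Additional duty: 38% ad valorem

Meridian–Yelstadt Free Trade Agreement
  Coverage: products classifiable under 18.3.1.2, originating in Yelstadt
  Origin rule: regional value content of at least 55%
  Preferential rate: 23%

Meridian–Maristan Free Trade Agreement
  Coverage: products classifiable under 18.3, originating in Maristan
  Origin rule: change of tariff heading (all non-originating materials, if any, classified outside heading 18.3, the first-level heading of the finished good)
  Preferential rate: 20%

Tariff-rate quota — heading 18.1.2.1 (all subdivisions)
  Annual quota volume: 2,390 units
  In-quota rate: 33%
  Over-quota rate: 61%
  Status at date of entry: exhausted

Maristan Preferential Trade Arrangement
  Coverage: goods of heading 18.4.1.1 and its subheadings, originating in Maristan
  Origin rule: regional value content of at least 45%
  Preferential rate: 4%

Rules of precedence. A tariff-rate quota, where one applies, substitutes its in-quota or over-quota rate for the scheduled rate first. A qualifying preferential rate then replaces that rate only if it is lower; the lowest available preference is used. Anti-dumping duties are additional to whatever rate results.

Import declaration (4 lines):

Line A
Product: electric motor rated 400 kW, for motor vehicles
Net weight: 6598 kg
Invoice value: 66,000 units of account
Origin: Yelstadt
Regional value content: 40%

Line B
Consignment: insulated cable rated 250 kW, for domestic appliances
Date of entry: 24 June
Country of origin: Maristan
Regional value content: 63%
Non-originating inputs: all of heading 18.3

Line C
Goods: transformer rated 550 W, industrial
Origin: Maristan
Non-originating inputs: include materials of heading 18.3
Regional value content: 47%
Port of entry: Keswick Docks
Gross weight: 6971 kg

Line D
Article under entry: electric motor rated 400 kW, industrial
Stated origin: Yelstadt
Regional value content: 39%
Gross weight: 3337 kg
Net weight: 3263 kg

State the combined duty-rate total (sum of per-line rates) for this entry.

102%

Line A: electric motor → 18.1; rated 400 kW → 18.1.2; for motor vehicles → 18.1.2.1. Scheduled 38%. quota on 18.1.2.1 exhausted → over-quota 61%; Yelstadt agreement on 18.3.1.2: 18.1.2.1 not covered. → 61%.
Line B: insulated cable → 18.2; rated 250 kW → 18.2.2; for domestic appliances → 18.2.2.2. Scheduled 16%. Maristan agreement on 18.3: 18.2.2.2 not covered; Maristan agreement on 18.4.1.1: 18.2.2.2 not covered. → 16%.
Line C: transformer → 18.3; rated 550 W → 18.3.1; industrial → 18.3.1.3. Scheduled 18%. Maristan agreement on 18.3: CTH not met; Maristan agreement on 18.4.1.1: 18.3.1.3 not covered. → 18%.
Line D: electric motor → 18.1; rated 400 kW → 18.1.2; industrial → 18.1.2.2. Scheduled 7%. Yelstadt agreement on 18.3.1.2: 18.1.2.2 not covered. → 7%.
Sum: 61% + 16% + 18% + 7% = 102%.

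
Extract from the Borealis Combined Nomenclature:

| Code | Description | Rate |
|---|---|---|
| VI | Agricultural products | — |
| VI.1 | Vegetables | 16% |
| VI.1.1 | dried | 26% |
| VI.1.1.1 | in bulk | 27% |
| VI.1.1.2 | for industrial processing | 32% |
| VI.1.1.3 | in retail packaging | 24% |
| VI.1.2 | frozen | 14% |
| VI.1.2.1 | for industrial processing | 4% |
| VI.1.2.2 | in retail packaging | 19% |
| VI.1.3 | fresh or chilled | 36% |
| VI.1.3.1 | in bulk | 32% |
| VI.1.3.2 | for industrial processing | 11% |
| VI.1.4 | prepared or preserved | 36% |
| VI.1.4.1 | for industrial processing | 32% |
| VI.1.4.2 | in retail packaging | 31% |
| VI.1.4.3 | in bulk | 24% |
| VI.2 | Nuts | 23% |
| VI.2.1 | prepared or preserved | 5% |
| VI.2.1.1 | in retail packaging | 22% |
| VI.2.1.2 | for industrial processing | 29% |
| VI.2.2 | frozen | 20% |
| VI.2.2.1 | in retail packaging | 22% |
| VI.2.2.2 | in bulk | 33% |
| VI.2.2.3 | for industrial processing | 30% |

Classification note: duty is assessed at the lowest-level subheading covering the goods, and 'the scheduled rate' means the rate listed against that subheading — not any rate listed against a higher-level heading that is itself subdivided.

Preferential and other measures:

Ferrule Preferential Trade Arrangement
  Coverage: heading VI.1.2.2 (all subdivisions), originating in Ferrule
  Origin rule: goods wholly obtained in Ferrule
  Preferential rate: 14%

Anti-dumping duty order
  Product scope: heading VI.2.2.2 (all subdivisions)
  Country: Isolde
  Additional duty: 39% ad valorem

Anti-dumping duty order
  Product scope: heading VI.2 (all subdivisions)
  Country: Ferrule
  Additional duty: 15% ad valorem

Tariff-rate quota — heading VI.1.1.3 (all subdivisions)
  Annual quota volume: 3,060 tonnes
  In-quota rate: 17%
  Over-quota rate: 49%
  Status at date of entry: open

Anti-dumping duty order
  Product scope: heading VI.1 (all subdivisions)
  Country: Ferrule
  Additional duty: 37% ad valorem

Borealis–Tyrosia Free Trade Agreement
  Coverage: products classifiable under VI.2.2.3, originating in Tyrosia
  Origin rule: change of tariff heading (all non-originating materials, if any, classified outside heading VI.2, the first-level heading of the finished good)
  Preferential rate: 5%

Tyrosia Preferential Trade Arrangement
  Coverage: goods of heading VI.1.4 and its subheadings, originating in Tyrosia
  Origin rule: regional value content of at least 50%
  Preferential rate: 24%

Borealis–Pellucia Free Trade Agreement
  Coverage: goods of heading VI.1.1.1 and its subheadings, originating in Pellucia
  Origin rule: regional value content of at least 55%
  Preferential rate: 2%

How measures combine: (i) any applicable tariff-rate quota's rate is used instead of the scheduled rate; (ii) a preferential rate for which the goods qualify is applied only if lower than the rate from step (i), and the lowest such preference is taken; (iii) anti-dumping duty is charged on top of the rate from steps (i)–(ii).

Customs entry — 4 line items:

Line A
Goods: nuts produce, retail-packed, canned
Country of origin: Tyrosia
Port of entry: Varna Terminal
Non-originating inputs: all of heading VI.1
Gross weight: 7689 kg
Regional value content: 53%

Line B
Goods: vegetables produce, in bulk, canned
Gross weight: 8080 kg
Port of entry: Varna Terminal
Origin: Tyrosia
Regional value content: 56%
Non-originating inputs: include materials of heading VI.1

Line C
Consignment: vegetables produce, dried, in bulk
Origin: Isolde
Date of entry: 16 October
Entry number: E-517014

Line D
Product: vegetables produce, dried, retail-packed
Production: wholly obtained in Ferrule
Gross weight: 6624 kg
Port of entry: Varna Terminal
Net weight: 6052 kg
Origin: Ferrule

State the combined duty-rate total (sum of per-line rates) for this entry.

127%

Line A: nuts → VI.2; canned → VI.2.1; retail-packed → VI.2.1.1. Scheduled 22%. Tyrosia agreement on VI.2.2.3: VI.2.1.1 not covered; Tyrosia agreement on VI.1.4: VI.2.1.1 not covered. → 22%.
Line B: vegetables → VI.1; canned → VI.1.4; in bulk → VI.1.4.3. Scheduled 24%. Tyrosia agreement on VI.2.2.3: VI.1.4.3 not covered; Tyrosia agreement on VI.1.4: RVC ≥ 50% → 24% available; preference 24% not lower than 24% → no reduction. → 24%.
Line C: vegetables → VI.1; dried → VI.1.1; in bulk → VI.1.1.1. Scheduled 27%. No special measure applies. → 27%.
Line D: vegetables → VI.1; dried → VI.1.1; retail-packed → VI.1.1.3. Scheduled 24%. quota on VI.1.1.3 open → in-quota 17%; Ferrule agreement on VI.1.2.2: VI.1.1.3 not covered; anti-dumping (Ferrule, VI.1): +37%; total 17% + 37% = 54%. → 54%.
Sum: 22% + 24% + 27% + 54% = 127%.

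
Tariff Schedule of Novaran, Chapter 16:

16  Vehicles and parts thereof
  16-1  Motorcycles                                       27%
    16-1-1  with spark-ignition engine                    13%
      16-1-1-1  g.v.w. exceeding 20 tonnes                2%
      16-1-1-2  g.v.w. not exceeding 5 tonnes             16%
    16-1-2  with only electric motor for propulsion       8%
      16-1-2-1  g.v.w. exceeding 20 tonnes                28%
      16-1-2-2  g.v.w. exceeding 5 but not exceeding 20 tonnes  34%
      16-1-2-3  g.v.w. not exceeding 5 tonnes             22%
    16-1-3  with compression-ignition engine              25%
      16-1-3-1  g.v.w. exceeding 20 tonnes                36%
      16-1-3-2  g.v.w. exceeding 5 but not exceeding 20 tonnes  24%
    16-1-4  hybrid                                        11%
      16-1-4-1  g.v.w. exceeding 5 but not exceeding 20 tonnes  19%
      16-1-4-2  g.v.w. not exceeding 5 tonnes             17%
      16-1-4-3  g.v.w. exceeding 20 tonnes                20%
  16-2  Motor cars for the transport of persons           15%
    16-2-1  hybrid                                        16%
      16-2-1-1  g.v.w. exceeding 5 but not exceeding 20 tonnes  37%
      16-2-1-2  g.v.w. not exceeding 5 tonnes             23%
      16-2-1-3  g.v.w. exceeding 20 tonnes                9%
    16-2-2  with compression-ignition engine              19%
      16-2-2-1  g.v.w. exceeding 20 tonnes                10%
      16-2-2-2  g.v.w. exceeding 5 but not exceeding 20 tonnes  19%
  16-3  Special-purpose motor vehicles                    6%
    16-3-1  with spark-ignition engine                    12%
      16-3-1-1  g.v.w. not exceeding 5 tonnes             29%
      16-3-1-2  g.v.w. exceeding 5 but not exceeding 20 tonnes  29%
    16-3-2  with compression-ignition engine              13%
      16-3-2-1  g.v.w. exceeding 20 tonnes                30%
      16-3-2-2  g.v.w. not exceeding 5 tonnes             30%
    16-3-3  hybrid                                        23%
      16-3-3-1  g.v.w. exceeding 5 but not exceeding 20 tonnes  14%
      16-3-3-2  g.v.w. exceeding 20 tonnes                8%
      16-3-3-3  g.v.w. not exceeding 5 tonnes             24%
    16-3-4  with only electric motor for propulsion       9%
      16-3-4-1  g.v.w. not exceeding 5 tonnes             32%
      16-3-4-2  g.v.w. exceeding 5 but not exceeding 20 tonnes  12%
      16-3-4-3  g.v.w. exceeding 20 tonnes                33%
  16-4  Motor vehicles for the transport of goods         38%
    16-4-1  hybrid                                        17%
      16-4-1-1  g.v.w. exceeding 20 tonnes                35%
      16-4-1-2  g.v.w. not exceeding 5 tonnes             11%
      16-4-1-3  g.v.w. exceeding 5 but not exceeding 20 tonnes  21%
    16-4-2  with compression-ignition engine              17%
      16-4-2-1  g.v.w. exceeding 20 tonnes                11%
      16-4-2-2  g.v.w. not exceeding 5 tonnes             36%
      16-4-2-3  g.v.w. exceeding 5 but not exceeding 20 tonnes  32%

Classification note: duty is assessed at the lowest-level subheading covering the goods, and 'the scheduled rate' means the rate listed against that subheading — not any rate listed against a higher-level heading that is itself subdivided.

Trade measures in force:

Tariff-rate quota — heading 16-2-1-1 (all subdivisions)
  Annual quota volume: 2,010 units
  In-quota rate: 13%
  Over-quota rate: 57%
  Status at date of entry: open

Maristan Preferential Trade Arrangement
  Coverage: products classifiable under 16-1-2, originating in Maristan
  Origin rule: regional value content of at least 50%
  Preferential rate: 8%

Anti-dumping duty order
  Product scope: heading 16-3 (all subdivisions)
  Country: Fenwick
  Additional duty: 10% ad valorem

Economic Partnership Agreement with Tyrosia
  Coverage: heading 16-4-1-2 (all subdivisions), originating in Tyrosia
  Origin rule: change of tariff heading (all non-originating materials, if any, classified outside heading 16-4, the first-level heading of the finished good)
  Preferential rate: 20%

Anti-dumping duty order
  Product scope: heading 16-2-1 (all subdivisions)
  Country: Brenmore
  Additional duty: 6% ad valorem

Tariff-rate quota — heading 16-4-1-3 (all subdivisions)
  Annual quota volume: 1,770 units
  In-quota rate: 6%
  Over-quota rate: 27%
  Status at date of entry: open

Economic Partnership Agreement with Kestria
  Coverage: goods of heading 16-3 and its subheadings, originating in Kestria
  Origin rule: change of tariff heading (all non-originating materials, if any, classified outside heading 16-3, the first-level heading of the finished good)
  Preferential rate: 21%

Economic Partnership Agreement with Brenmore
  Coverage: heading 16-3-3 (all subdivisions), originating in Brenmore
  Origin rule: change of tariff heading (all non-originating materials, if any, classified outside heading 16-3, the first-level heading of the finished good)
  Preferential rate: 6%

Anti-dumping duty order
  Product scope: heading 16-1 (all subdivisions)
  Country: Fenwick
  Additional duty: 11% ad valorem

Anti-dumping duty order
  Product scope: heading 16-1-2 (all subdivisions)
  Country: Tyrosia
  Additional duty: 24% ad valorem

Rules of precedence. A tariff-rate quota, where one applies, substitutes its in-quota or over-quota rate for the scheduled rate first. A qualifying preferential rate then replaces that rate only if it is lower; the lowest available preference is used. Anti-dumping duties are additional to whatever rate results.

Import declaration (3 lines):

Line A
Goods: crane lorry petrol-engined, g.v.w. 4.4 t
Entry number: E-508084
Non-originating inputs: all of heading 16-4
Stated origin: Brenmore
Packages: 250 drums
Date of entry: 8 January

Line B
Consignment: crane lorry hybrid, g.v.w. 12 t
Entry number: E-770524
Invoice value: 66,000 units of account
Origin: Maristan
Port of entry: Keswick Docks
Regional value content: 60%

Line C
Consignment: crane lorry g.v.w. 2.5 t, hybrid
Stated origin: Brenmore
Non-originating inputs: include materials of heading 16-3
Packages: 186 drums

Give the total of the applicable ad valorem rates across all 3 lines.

Line A: crane lorry → 16-3; petrol-engined → 16-3-1; g.v.w. 4.4 t → 16-3-1-1. Scheduled 29%. Brenmore agreement on 16-3-3: 16-3-1-1 not covered. → 29%.
Line B: crane lorry → 16-3; hybrid → 16-3-3; g.v.w. 12 t → 16-3-3-1. Scheduled 14%. Maristan agreement on 16-1-2: 16-3-3-1 not covered. → 14%.
Line C: crane lorry → 16-3; hybrid → 16-3-3; g.v.w. 2.5 t → 16-3-3-3. Scheduled 24%. Brenmore agreement on 16-3-3: CTH not met. → 24%.
Sum: 29% + 14% + 24% = 67%.

67%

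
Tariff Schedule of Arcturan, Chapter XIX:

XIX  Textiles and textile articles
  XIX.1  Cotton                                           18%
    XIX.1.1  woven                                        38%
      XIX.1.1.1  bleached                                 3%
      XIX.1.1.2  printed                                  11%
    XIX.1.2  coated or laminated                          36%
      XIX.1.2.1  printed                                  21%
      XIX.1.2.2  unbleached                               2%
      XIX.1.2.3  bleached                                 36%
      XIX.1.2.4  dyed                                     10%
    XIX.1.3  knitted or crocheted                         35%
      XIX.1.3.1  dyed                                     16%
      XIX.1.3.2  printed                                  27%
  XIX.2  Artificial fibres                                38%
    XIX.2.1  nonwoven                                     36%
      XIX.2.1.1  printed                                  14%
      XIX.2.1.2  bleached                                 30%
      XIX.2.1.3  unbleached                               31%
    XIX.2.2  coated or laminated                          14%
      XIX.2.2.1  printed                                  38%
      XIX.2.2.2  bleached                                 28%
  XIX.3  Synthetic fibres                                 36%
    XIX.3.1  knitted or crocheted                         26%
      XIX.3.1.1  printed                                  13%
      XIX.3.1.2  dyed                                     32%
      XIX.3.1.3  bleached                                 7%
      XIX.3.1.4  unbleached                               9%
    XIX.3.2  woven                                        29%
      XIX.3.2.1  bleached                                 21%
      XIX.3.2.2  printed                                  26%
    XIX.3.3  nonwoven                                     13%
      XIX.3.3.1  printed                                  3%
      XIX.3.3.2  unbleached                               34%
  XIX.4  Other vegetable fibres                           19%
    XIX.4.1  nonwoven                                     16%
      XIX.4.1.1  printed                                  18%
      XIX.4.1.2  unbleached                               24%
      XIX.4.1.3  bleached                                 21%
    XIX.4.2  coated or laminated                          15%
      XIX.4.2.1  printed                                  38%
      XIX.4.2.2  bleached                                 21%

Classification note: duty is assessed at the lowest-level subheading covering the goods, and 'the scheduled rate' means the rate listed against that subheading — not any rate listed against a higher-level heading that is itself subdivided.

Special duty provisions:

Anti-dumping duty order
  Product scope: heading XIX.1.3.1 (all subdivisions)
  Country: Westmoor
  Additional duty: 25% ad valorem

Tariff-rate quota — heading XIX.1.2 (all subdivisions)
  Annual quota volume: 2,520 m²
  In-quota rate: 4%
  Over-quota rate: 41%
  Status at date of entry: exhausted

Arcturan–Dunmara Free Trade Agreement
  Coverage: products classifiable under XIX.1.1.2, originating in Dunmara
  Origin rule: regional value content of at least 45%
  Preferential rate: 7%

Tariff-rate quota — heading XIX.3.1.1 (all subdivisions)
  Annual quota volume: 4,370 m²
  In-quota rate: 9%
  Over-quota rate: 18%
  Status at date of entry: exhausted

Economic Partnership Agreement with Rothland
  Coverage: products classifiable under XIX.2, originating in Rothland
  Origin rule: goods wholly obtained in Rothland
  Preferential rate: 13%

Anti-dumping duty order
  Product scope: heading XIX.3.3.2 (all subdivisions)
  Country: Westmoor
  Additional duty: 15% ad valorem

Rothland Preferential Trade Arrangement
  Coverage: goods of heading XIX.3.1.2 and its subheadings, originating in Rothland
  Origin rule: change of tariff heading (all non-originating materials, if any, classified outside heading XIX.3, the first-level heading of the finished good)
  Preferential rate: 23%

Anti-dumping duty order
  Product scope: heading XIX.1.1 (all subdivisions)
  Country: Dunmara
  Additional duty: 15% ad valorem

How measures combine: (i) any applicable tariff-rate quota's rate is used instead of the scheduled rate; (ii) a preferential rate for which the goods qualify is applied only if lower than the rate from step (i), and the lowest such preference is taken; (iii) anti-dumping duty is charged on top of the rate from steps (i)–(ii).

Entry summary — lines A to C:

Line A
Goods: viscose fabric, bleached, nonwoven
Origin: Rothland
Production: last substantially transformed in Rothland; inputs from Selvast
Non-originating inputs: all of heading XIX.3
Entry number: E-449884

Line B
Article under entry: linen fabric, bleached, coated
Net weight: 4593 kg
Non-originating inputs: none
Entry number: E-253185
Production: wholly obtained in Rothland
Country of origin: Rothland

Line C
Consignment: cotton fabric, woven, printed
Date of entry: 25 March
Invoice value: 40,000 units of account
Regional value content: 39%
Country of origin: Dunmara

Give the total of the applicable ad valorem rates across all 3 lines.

Line A: viscose → XIX.2; nonwoven → XIX.2.1; bleached → XIX.2.1.2. Scheduled 30%. Rothland agreement on XIX.2: not wholly obtained; Rothland agreement on XIX.3.1.2: XIX.2.1.2 not covered. → 30%.
Line B: linen → XIX.4; coated → XIX.4.2; bleached → XIX.4.2.2. Scheduled 21%. Rothland agreement on XIX.2: XIX.4.2.2 not covered; Rothland agreement on XIX.3.1.2: XIX.4.2.2 not covered. → 21%.
Line C: cotton → XIX.1; woven → XIX.1.1; printed → XIX.1.1.2. Scheduled 11%. Dunmara agreement on XIX.1.1.2: RVC < 45%; anti-dumping (Dunmara, XIX.1.1): +15%; total 11% + 15% = 26%. → 26%.
Sum: 30% + 21% + 26% = 77%.

77%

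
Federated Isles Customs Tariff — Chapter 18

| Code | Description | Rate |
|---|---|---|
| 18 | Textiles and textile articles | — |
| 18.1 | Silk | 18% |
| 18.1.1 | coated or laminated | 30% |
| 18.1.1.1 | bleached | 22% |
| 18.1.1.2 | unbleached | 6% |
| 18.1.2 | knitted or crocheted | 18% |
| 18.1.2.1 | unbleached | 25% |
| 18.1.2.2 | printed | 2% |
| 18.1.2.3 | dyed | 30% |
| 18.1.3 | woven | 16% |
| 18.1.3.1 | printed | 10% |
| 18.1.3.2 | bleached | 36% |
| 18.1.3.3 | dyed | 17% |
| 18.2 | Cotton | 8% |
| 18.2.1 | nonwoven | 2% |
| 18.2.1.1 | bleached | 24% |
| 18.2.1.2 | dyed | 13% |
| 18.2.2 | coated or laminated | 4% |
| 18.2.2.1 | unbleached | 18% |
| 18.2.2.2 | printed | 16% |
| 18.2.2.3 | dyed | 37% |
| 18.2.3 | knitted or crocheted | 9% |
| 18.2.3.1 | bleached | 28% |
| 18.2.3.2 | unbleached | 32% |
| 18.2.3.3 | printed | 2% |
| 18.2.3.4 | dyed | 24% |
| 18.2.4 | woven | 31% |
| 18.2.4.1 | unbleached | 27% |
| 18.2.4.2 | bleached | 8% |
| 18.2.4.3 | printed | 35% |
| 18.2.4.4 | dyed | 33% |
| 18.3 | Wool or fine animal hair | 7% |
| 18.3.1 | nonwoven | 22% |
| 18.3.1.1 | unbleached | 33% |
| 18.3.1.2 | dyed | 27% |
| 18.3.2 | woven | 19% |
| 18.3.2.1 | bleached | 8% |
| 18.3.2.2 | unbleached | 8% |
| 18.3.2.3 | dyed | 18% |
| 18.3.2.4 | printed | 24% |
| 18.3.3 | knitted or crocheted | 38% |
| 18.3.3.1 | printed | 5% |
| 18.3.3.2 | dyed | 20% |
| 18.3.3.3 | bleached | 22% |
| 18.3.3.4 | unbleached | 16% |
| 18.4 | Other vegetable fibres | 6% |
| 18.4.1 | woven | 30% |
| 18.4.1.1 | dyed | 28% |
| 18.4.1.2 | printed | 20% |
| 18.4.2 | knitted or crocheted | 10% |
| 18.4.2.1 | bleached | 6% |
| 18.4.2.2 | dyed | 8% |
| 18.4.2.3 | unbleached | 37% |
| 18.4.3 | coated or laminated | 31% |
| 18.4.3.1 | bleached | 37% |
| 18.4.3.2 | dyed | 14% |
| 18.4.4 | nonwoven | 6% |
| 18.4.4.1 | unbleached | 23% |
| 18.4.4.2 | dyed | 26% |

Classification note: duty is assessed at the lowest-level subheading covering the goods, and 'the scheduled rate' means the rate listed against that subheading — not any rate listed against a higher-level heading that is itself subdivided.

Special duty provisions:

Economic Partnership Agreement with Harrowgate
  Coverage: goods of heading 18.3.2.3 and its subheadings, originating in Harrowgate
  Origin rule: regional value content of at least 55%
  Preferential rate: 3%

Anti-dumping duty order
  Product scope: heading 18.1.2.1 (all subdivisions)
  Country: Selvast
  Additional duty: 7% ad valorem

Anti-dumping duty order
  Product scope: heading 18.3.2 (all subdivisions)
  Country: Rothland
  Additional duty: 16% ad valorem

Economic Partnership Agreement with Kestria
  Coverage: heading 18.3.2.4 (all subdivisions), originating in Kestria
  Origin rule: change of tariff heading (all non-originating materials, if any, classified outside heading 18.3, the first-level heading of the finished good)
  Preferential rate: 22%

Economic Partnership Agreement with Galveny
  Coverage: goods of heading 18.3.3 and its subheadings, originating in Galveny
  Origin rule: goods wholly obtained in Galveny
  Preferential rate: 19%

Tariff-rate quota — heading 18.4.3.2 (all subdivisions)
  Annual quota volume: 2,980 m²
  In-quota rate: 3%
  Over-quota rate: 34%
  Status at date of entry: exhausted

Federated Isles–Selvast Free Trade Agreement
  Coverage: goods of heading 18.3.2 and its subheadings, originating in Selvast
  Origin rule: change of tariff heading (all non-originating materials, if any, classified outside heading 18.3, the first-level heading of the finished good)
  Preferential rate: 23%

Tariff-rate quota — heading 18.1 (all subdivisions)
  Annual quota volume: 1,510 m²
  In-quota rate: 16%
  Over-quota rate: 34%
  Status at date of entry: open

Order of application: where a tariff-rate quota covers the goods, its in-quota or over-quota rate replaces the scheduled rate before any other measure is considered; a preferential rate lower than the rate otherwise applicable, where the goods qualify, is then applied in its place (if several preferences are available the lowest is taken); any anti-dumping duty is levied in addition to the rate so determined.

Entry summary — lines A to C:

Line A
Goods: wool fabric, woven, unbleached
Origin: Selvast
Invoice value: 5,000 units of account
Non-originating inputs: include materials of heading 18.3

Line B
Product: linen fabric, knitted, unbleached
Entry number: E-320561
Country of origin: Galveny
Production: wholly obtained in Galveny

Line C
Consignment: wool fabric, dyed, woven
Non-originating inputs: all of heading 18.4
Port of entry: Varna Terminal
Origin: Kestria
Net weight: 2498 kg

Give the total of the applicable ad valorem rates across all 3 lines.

63%

Line A: wool → 18.3; woven → 18.3.2; unbleached → 18.3.2.2. Scheduled 8%. Selvast agreement on 18.3.2: CTH not met. → 8%.
Line B: linen → 18.4; knitted → 18.4.2; unbleached → 18.4.2.3. Scheduled 37%. Galveny agreement on 18.3.3: 18.4.2.3 not covered. → 37%.
Line C: wool → 18.3; woven → 18.3.2; dyed → 18.3.2.3. Scheduled 18%. Kestria agreement on 18.3.2.4: 18.3.2.3 not covered. → 18%.
Sum: 8% + 37% + 18% = 63%.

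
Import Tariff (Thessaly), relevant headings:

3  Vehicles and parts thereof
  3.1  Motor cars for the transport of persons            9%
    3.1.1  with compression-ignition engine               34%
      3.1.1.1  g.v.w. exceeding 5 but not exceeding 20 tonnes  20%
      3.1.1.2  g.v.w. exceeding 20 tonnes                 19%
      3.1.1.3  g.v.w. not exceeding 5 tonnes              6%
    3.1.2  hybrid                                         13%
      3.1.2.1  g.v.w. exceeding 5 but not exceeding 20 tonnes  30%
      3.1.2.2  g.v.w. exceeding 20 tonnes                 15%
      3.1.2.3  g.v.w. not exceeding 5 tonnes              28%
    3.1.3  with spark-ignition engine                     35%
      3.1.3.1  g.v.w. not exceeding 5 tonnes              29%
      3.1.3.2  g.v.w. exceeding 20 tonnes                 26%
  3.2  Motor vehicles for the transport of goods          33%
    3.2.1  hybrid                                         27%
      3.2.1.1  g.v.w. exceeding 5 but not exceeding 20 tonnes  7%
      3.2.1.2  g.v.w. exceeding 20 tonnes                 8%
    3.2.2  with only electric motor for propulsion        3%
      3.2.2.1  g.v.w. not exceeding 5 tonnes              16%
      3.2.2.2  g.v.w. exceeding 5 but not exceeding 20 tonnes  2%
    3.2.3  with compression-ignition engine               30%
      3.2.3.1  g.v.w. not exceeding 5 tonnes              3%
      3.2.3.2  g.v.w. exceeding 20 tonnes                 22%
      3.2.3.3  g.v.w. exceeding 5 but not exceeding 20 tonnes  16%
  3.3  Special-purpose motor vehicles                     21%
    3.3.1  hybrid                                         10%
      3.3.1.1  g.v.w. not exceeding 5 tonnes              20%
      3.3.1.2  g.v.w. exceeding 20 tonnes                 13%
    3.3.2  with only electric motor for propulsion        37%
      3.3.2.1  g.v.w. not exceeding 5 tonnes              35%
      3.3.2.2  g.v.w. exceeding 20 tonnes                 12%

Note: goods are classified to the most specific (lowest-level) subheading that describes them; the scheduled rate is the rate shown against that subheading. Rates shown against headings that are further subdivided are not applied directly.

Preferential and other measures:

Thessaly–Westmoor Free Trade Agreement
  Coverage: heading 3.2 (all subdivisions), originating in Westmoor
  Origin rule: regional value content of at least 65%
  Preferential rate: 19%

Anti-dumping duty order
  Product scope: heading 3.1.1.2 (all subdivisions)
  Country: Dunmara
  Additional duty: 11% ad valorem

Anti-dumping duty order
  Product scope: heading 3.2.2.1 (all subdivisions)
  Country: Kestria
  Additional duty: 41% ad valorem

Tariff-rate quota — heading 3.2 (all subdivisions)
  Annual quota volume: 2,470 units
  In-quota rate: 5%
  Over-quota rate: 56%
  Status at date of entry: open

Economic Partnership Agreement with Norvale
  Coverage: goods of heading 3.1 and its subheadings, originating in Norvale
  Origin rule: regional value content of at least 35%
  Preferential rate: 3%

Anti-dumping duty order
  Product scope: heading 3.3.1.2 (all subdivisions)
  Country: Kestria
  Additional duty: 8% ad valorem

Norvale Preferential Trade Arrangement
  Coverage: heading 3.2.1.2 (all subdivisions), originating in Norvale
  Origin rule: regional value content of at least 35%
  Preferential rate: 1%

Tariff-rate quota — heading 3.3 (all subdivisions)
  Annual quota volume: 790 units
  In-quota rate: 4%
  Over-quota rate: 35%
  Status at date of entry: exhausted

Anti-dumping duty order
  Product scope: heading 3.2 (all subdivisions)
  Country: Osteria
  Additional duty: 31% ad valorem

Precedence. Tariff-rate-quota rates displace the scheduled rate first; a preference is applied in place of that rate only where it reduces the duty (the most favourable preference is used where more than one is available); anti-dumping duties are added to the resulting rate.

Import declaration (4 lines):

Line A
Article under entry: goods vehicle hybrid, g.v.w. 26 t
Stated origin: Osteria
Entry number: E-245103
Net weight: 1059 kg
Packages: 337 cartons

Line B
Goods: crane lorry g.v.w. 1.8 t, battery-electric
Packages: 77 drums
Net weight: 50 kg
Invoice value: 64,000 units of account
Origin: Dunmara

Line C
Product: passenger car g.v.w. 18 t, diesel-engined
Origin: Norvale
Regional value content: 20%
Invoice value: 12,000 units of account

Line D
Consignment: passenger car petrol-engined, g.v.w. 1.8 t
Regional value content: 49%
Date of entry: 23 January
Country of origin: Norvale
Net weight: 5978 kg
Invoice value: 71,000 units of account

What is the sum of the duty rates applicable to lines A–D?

Line A: goods vehicle → 3.2; hybrid → 3.2.1; g.v.w. 26 t → 3.2.1.2. Scheduled 8%. quota on 3.2 open → in-quota 5%; anti-dumping (Osteria, 3.2): +31%; total 5% + 31% = 36%. → 36%.
Line B: crane lorry → 3.3; battery-electric → 3.3.2; g.v.w. 1.8 t → 3.3.2.1. Scheduled 35%. quota on 3.3 exhausted → over-quota 35%. → 35%.
Line C: passenger car → 3.1; diesel-engined → 3.1.1; g.v.w. 18 t → 3.1.1.1. Scheduled 20%. Norvale agreement on 3.1: RVC < 35%; Norvale agreement on 3.2.1.2: 3.1.1.1 not covered. → 20%.
Line D: passenger car → 3.1; petrol-engined → 3.1.3; g.v.w. 1.8 t → 3.1.3.1. Scheduled 29%. Norvale agreement on 3.1: RVC ≥ 35% → 3% available; Norvale agreement on 3.2.1.2: 3.1.3.1 not covered; preferential 3%. → 3%.
Sum: 36% + 35% + 20% + 3% = 94%.

94%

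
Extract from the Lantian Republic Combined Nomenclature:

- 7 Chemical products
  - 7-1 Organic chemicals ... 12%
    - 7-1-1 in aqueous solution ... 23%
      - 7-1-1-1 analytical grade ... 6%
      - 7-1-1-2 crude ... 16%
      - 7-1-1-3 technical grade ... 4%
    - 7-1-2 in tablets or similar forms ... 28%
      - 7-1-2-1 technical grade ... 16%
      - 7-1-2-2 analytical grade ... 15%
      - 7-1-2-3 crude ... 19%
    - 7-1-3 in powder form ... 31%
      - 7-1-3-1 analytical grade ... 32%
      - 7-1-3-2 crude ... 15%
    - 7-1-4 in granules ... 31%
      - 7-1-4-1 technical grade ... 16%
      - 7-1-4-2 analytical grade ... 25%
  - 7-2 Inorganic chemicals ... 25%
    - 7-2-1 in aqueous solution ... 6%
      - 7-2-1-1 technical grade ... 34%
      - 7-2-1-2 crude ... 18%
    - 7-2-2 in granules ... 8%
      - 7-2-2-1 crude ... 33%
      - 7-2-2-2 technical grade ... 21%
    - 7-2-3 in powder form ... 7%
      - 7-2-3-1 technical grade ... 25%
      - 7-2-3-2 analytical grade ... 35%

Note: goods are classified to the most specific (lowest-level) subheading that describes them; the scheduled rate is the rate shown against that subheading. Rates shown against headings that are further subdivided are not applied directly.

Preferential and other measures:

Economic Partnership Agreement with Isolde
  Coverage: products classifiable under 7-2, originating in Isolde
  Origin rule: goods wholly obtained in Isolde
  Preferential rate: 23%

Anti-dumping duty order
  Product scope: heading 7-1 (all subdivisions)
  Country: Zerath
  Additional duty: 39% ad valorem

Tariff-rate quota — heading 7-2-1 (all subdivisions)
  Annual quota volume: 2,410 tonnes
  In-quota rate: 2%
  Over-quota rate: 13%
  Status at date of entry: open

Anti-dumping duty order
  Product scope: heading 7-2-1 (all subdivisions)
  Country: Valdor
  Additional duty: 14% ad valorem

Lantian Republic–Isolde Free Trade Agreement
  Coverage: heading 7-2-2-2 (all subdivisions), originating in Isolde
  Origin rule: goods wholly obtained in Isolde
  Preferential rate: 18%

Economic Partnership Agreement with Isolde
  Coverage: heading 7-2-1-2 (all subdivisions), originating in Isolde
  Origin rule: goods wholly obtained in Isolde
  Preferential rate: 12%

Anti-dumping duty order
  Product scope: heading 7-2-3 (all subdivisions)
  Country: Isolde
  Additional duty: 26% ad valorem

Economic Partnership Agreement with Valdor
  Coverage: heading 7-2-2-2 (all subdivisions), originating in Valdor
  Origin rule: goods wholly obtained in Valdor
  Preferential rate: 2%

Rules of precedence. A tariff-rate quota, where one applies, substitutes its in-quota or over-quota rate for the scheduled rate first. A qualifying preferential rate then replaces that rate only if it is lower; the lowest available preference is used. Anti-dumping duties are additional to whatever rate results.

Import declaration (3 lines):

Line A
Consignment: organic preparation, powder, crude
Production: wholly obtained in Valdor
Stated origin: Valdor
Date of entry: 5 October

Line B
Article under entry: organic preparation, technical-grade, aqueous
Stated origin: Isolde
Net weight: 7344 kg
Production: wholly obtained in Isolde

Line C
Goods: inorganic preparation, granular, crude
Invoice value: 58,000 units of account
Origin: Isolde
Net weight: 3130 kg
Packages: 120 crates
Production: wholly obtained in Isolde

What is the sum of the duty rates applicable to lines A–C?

Line A: organic → 7-1; powder → 7-1-3; crude → 7-1-3-2. Scheduled 15%. Valdor agreement on 7-2-2-2: 7-1-3-2 not covered. → 15%.
Line B: organic → 7-1; aqueous → 7-1-1; technical-grade → 7-1-1-3. Scheduled 4%. Isolde agreement on 7-2: 7-1-1-3 not covered; Isolde agreement on 7-2-2-2: 7-1-1-3 not covered; Isolde agreement on 7-2-1-2: 7-1-1-3 not covered. → 4%.
Line C: inorganic → 7-2; granular → 7-2-2; crude → 7-2-2-1. Scheduled 33%. Isolde agreement on 7-2: wholly obtained → 23% available; Isolde agreement on 7-2-2-2: 7-2-2-1 not covered; Isolde agreement on 7-2-1-2: 7-2-2-1 not covered; preferential 23%. → 23%.
Sum: 15% + 4% + 23% = 42%.

42%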